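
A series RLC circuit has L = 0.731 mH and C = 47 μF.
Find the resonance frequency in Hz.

Step 1 — Resonance condition Im(Z)=0 gives ω₀ = 1/√(LC).
Step 2 — ω₀ = 1/√(0.000731·4.7e-05) = 5395 rad/s.
Step 3 — f₀ = ω₀/(2π) = 858.6 Hz.

f₀ = 858.6 Hz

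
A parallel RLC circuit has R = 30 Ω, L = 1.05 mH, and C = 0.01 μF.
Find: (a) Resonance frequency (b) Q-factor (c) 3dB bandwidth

Step 1 — Resonance: ω₀ = 1/√(LC) = 1/√(0.00105·1e-08) = 3.086e+05 rad/s.
Step 2 — f₀ = ω₀/(2π) = 4.912e+04 Hz.
Step 3 — Parallel Q: Q = R/(ω₀L) = 30/(3.086e+05·0.00105) = 0.09258.
Step 4 — Bandwidth: Δω = ω₀/Q = 3.333e+06 rad/s; BW = Δω/(2π) = 5.305e+05 Hz.

(a) f₀ = 4.912e+04 Hz  (b) Q = 0.09258  (c) BW = 5.305e+05 Hz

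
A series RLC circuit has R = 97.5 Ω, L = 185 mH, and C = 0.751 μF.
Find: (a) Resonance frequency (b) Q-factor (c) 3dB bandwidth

Step 1 — Resonance: ω₀ = 1/√(LC) = 1/√(0.185·7.51e-07) = 2683 rad/s.
Step 2 — f₀ = ω₀/(2π) = 427 Hz.
Step 3 — Series Q: Q = ω₀L/R = 2683·0.185/97.5 = 5.091.
Step 4 — Bandwidth: Δω = ω₀/Q = 527 rad/s; BW = Δω/(2π) = 83.88 Hz.

(a) f₀ = 427 Hz  (b) Q = 5.091  (c) BW = 83.88 Hz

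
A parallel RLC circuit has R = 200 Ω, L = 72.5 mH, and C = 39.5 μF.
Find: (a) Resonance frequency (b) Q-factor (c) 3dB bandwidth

Step 1 — Resonance: ω₀ = 1/√(LC) = 1/√(0.0725·3.95e-05) = 590.9 rad/s.
Step 2 — f₀ = ω₀/(2π) = 94.05 Hz.
Step 3 — Parallel Q: Q = R/(ω₀L) = 200/(590.9·0.0725) = 4.668.
Step 4 — Bandwidth: Δω = ω₀/Q = 126.6 rad/s; BW = Δω/(2π) = 20.15 Hz.

(a) f₀ = 94.05 Hz  (b) Q = 4.668  (c) BW = 20.15 Hz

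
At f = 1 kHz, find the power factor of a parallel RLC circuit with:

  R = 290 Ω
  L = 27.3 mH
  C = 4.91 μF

Step 1 — Angular frequency: ω = 2π·f = 2π·1000 = 6283 rad/s.
Step 2 — Component impedances:
  R: Z = R = 290 Ω
  L: Z = jωL = j·6283·0.0273 = 0 + j171.5 Ω
  C: Z = 1/(jωC) = -j/(ω·C) = 0 - j32.41 Ω
Step 3 — Parallel combination: 1/Z_total = 1/R + 1/L + 1/C; Z_total = 5.405 - j39.22 Ω = 39.59∠-82.2° Ω.
Step 4 — Power factor: PF = cos(φ) = Re(Z)/|Z| = 5.405/39.59 = 0.1365.
Step 5 — Type: Im(Z) = -39.22 ⇒ leading (phase φ = -82.2°).

PF = 0.1365 (leading, φ = -82.2°)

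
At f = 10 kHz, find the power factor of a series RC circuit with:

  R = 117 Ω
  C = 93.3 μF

Step 1 — Angular frequency: ω = 2π·f = 2π·1e+04 = 6.283e+04 rad/s.
Step 2 — Component impedances:
  R: Z = R = 117 Ω
  C: Z = 1/(jωC) = -j/(ω·C) = 0 - j0.1706 Ω
Step 3 — Series combination: Z_total = R + C = 117 - j0.1706 Ω = 117∠-0.1° Ω.
Step 4 — Power factor: PF = cos(φ) = Re(Z)/|Z| = 117/117 = 1.
Step 5 — Type: Im(Z) = -0.1706 ⇒ leading (phase φ = -0.1°).

PF = 1 (leading, φ = -0.1°)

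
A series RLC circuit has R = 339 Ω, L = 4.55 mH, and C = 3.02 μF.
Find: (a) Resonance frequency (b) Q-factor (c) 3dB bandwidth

Step 1 — Resonance: ω₀ = 1/√(LC) = 1/√(0.00455·3.02e-06) = 8531 rad/s.
Step 2 — f₀ = ω₀/(2π) = 1358 Hz.
Step 3 — Series Q: Q = ω₀L/R = 8531·0.00455/339 = 0.1145.
Step 4 — Bandwidth: Δω = ω₀/Q = 7.451e+04 rad/s; BW = Δω/(2π) = 1.186e+04 Hz.

(a) f₀ = 1358 Hz  (b) Q = 0.1145  (c) BW = 1.186e+04 Hz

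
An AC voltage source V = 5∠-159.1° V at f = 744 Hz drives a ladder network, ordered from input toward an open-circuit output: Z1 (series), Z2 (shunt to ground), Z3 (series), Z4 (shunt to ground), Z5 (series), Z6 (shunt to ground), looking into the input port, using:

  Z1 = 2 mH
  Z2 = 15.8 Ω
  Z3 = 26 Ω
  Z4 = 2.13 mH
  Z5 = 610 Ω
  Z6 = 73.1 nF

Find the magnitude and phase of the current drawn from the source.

Step 1 — Angular frequency: ω = 2π·f = 2π·744 = 4675 rad/s.
Step 2 — Component impedances:
  Z1: Z = jωL = j·4675·0.002 = 0 + j9.349 Ω
  Z2: Z = R = 15.8 Ω
  Z3: Z = R = 26 Ω
  Z4: Z = jωL = j·4675·0.00213 = 0 + j9.957 Ω
  Z5: Z = R = 610 Ω
  Z6: Z = 1/(jωC) = -j/(ω·C) = 0 - j2926 Ω
Step 3 — Ladder network (open output): work backward from the far end, alternating series and parallel combinations. Z_in = 10.15 + j10.7 Ω = 14.75∠46.5° Ω.
Step 4 — Source phasor: V = 5∠-159.1° V = -4.671 - j1.784 V.
Step 5 — Ohm's law: I = V / Z_total = (-4.671 - j1.784) / (10.15 + j10.7) = -0.3057 + j0.1465 A.
Step 6 — Convert to polar: |I| = 0.339 A, ∠I = 154.4°.

I = 0.339∠154.4° A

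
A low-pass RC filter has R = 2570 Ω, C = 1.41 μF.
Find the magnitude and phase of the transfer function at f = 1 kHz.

Step 1 — Angular frequency: ω = 2π·1000 = 6283 rad/s.
Step 2 — Transfer function: H(jω) = 1/(1 + jωRC).
Step 3 — Denominator: 1 + jωRC = 1 + j·6283·2570·1.41e-06 = 1 + j22.77.
Step 4 — H = 0.001925 - j0.04384.
Step 5 — Magnitude: |H| = 0.04388 (-27.2 dB); phase: φ = -87.5°.

|H| = 0.04388 (-27.2 dB), φ = -87.5°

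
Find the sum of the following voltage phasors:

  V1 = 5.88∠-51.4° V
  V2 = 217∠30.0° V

Step 1 — Convert each phasor to rectangular form:
  V1 = 5.88·(cos(-51.4°) + j·sin(-51.4°)) = 3.668 - j4.595 V
  V2 = 217·(cos(30.0°) + j·sin(30.0°)) = 187.9 + j108.5 V
Step 2 — Sum components: V_total = 191.6 + j103.9 V.
Step 3 — Convert to polar: |V_total| = 218 V, ∠V_total = 28.5°.

V_total = 218∠28.5° V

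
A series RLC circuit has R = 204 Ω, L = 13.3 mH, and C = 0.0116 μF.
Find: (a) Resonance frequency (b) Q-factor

Step 1 — Resonance condition Im(Z)=0 gives ω₀ = 1/√(LC).
Step 2 — ω₀ = 1/√(0.0133·1.16e-08) = 8.051e+04 rad/s.
Step 3 — f₀ = ω₀/(2π) = 1.281e+04 Hz.
Step 4 — Series Q: Q = ω₀L/R = 8.051e+04·0.0133/204 = 5.249.

(a) f₀ = 1.281e+04 Hz  (b) Q = 5.249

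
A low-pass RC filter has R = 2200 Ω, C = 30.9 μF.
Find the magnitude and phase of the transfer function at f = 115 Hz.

Step 1 — Angular frequency: ω = 2π·115 = 722.6 rad/s.
Step 2 — Transfer function: H(jω) = 1/(1 + jωRC).
Step 3 — Denominator: 1 + jωRC = 1 + j·722.6·2200·3.09e-05 = 1 + j49.12.
Step 4 — H = 0.0004143 - j0.02035.
Step 5 — Magnitude: |H| = 0.02035 (-33.8 dB); phase: φ = -88.8°.

|H| = 0.02035 (-33.8 dB), φ = -88.8°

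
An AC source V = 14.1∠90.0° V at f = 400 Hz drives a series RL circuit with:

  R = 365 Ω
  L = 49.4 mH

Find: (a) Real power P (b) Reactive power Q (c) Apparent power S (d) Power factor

Step 1 — Angular frequency: ω = 2π·f = 2π·400 = 2513 rad/s.
Step 2 — Component impedances:
  R: Z = R = 365 Ω
  L: Z = jωL = j·2513·0.0494 = 0 + j124.2 Ω
Step 3 — Series combination: Z_total = R + L = 365 + j124.2 Ω = 385.5∠18.8° Ω.
Step 4 — Source phasor: V = 14.1∠90.0° V = 0 + j14.1 V.
Step 5 — Current: I = V / Z = 0.01178 + j0.03462 A = 0.03657∠71.2° A.
Step 6 — Complex power: S = V·I* = 0.4882 + j0.1661 VA.
Step 7 — Real power: P = Re(S) = 0.4882 W.
Step 8 — Reactive power: Q = Im(S) = 0.1661 VAR.
Step 9 — Apparent power: |S| = 0.5157 VA.
Step 10 — Power factor: PF = P/|S| = 0.9467 (lagging).

(a) P = 0.4882 W  (b) Q = 0.1661 VAR  (c) S = 0.5157 VA  (d) PF = 0.9467 (lagging)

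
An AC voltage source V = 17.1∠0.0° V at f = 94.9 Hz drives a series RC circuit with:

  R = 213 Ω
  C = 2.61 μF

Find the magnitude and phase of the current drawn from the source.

Step 1 — Angular frequency: ω = 2π·f = 2π·94.9 = 596.3 rad/s.
Step 2 — Component impedances:
  R: Z = R = 213 Ω
  C: Z = 1/(jωC) = -j/(ω·C) = 0 - j642.6 Ω
Step 3 — Series combination: Z_total = R + C = 213 - j642.6 Ω = 676.9∠-71.7° Ω.
Step 4 — Source phasor: V = 17.1∠0.0° V = 17.1 V.
Step 5 — Ohm's law: I = V / Z_total = (17.1) / (213 - j642.6) = 0.007948 + j0.02398 A.
Step 6 — Convert to polar: |I| = 0.02526 A, ∠I = 71.7°.

I = 0.02526∠71.7° A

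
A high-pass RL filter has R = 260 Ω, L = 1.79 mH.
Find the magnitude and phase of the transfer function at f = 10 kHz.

Step 1 — Angular frequency: ω = 2π·1e+04 = 6.283e+04 rad/s.
Step 2 — Transfer function: H(jω) = jωL/(R + jωL).
Step 3 — Numerator jωL = j·112.5; denominator R + jωL = 260 + j112.5.
Step 4 — H = 0.1576 + j0.3644.
Step 5 — Magnitude: |H| = 0.397 (-8.0 dB); phase: φ = 66.6°.

|H| = 0.397 (-8.0 dB), φ = 66.6°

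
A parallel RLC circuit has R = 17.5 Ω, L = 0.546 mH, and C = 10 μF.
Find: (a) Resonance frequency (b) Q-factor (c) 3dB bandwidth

Step 1 — Resonance: ω₀ = 1/√(LC) = 1/√(0.000546·1e-05) = 1.353e+04 rad/s.
Step 2 — f₀ = ω₀/(2π) = 2154 Hz.
Step 3 — Parallel Q: Q = R/(ω₀L) = 17.5/(1.353e+04·0.000546) = 2.368.
Step 4 — Bandwidth: Δω = ω₀/Q = 5714 rad/s; BW = Δω/(2π) = 909.5 Hz.

(a) f₀ = 2154 Hz  (b) Q = 2.368  (c) BW = 909.5 Hz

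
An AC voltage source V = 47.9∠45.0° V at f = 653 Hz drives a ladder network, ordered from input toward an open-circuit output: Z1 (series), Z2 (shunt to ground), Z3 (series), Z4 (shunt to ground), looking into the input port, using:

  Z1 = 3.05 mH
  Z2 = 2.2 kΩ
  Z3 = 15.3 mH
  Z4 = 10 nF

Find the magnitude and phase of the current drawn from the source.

Step 1 — Angular frequency: ω = 2π·f = 2π·653 = 4103 rad/s.
Step 2 — Component impedances:
  Z1: Z = jωL = j·4103·0.00305 = 0 + j12.51 Ω
  Z2: Z = R = 2200 Ω
  Z3: Z = jωL = j·4103·0.0153 = 0 + j62.77 Ω
  Z4: Z = 1/(jωC) = -j/(ω·C) = 0 - j2.437e+04 Ω
Step 3 — Ladder network (open output): work backward from the far end, alternating series and parallel combinations. Z_in = 2182 - j185 Ω = 2190∠-4.8° Ω.
Step 4 — Source phasor: V = 47.9∠45.0° V = 33.87 + j33.87 V.
Step 5 — Ohm's law: I = V / Z_total = (33.87 + j33.87) / (2182 - j185) = 0.0141 + j0.01672 A.
Step 6 — Convert to polar: |I| = 0.02187 A, ∠I = 49.8°.

I = 0.02187∠49.8° A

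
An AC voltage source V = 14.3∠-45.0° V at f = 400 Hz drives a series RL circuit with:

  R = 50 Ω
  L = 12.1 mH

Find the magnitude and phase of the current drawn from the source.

Step 1 — Angular frequency: ω = 2π·f = 2π·400 = 2513 rad/s.
Step 2 — Component impedances:
  R: Z = R = 50 Ω
  L: Z = jωL = j·2513·0.0121 = 0 + j30.41 Ω
Step 3 — Series combination: Z_total = R + L = 50 + j30.41 Ω = 58.52∠31.3° Ω.
Step 4 — Source phasor: V = 14.3∠-45.0° V = 10.11 - j10.11 V.
Step 5 — Ohm's law: I = V / Z_total = (10.11 - j10.11) / (50 + j30.41) = 0.05784 - j0.2374 A.
Step 6 — Convert to polar: |I| = 0.2444 A, ∠I = -76.3°.

I = 0.2444∠-76.3° A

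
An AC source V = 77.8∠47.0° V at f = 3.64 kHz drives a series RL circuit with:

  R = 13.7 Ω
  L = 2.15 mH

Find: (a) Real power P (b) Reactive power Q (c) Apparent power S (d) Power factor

Step 1 — Angular frequency: ω = 2π·f = 2π·3640 = 2.287e+04 rad/s.
Step 2 — Component impedances:
  R: Z = R = 13.7 Ω
  L: Z = jωL = j·2.287e+04·0.00215 = 0 + j49.17 Ω
Step 3 — Series combination: Z_total = R + L = 13.7 + j49.17 Ω = 51.05∠74.4° Ω.
Step 4 — Source phasor: V = 77.8∠47.0° V = 53.06 + j56.9 V.
Step 5 — Current: I = V / Z = 1.353 - j0.7022 A = 1.524∠-27.4° A.
Step 6 — Complex power: S = V·I* = 31.83 + j114.2 VA.
Step 7 — Real power: P = Re(S) = 31.83 W.
Step 8 — Reactive power: Q = Im(S) = 114.2 VAR.
Step 9 — Apparent power: |S| = 118.6 VA.
Step 10 — Power factor: PF = P/|S| = 0.2684 (lagging).

(a) P = 31.83 W  (b) Q = 114.2 VAR  (c) S = 118.6 VA  (d) PF = 0.2684 (lagging)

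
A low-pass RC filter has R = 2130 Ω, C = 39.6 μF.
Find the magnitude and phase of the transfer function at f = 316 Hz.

Step 1 — Angular frequency: ω = 2π·316 = 1985 rad/s.
Step 2 — Transfer function: H(jω) = 1/(1 + jωRC).
Step 3 — Denominator: 1 + jωRC = 1 + j·1985·2130·3.96e-05 = 1 + j167.5.
Step 4 — H = 3.565e-05 - j0.005971.
Step 5 — Magnitude: |H| = 0.005971 (-44.5 dB); phase: φ = -89.7°.

|H| = 0.005971 (-44.5 dB), φ = -89.7°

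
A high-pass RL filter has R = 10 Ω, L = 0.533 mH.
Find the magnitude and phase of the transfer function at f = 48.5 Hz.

Step 1 — Angular frequency: ω = 2π·48.5 = 304.7 rad/s.
Step 2 — Transfer function: H(jω) = jωL/(R + jωL).
Step 3 — Numerator jωL = j·0.1624; denominator R + jωL = 10 + j0.1624.
Step 4 — H = 0.0002637 + j0.01624.
Step 5 — Magnitude: |H| = 0.01624 (-35.8 dB); phase: φ = 89.1°.

|H| = 0.01624 (-35.8 dB), φ = 89.1°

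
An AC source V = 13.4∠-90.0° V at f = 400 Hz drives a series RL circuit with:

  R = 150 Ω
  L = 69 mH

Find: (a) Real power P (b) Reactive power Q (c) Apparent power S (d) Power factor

Step 1 — Angular frequency: ω = 2π·f = 2π·400 = 2513 rad/s.
Step 2 — Component impedances:
  R: Z = R = 150 Ω
  L: Z = jωL = j·2513·0.069 = 0 + j173.4 Ω
Step 3 — Series combination: Z_total = R + L = 150 + j173.4 Ω = 229.3∠49.1° Ω.
Step 4 — Source phasor: V = 13.4∠-90.0° V = 0 - j13.4 V.
Step 5 — Current: I = V / Z = -0.0442 - j0.03823 A = 0.05844∠-139.1° A.
Step 6 — Complex power: S = V·I* = 0.5123 + j0.5923 VA.
Step 7 — Real power: P = Re(S) = 0.5123 W.
Step 8 — Reactive power: Q = Im(S) = 0.5923 VAR.
Step 9 — Apparent power: |S| = 0.7831 VA.
Step 10 — Power factor: PF = P/|S| = 0.6542 (lagging).

(a) P = 0.5123 W  (b) Q = 0.5923 VAR  (c) S = 0.7831 VA  (d) PF = 0.6542 (lagging)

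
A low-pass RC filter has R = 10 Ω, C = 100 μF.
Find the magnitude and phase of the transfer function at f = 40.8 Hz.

Step 1 — Angular frequency: ω = 2π·40.8 = 256.4 rad/s.
Step 2 — Transfer function: H(jω) = 1/(1 + jωRC).
Step 3 — Denominator: 1 + jωRC = 1 + j·256.4·10·0.0001 = 1 + j0.2564.
Step 4 — H = 0.9383 - j0.2405.
Step 5 — Magnitude: |H| = 0.9687 (-0.3 dB); phase: φ = -14.4°.

|H| = 0.9687 (-0.3 dB), φ = -14.4°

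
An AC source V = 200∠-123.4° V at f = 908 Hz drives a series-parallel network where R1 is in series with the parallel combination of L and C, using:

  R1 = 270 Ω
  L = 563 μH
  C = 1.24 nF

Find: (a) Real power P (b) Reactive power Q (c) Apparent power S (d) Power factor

Step 1 — Angular frequency: ω = 2π·f = 2π·908 = 5705 rad/s.
Step 2 — Component impedances:
  R1: Z = R = 270 Ω
  L: Z = jωL = j·5705·0.000563 = 0 + j3.212 Ω
  C: Z = 1/(jωC) = -j/(ω·C) = 0 - j1.414e+05 Ω
Step 3 — Parallel branch: L || C = 1/(1/L + 1/C) = 0 + j3.212 Ω.
Step 4 — Series with R1: Z_total = R1 + (L || C) = 270 + j3.212 Ω = 270∠0.7° Ω.
Step 5 — Source phasor: V = 200∠-123.4° V = -110.1 - j167 V.
Step 6 — Current: I = V / Z = -0.4151 - j0.6135 A = 0.7407∠-124.1° A.
Step 7 — Complex power: S = V·I* = 148.1 + j1.762 VA.
Step 8 — Real power: P = Re(S) = 148.1 W.
Step 9 — Reactive power: Q = Im(S) = 1.762 VAR.
Step 10 — Apparent power: |S| = 148.1 VA.
Step 11 — Power factor: PF = P/|S| = 0.9999 (lagging).

(a) P = 148.1 W  (b) Q = 1.762 VAR  (c) S = 148.1 VA  (d) PF = 0.9999 (lagging)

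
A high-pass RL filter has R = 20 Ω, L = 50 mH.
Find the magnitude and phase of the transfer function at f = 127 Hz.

Step 1 — Angular frequency: ω = 2π·127 = 798 rad/s.
Step 2 — Transfer function: H(jω) = jωL/(R + jωL).
Step 3 — Numerator jωL = j·39.9; denominator R + jωL = 20 + j39.9.
Step 4 — H = 0.7992 + j0.4006.
Step 5 — Magnitude: |H| = 0.894 (-1.0 dB); phase: φ = 26.6°.

|H| = 0.894 (-1.0 dB), φ = 26.6°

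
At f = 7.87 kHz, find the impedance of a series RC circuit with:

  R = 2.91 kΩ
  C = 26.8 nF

Step 1 — Angular frequency: ω = 2π·f = 2π·7870 = 4.945e+04 rad/s.
Step 2 — Component impedances:
  R: Z = R = 2910 Ω
  C: Z = 1/(jωC) = -j/(ω·C) = 0 - j754.6 Ω
Step 3 — Series combination: Z_total = R + C = 2910 - j754.6 Ω = 3006∠-14.5° Ω.

Z = 2910 - j754.6 Ω = 3006∠-14.5° Ω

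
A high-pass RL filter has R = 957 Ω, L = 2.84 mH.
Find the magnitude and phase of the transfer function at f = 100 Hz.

Step 1 — Angular frequency: ω = 2π·100 = 628.3 rad/s.
Step 2 — Transfer function: H(jω) = jωL/(R + jωL).
Step 3 — Numerator jωL = j·1.784; denominator R + jωL = 957 + j1.784.
Step 4 — H = 3.477e-06 + j0.001865.
Step 5 — Magnitude: |H| = 0.001865 (-54.6 dB); phase: φ = 89.9°.

|H| = 0.001865 (-54.6 dB), φ = 89.9°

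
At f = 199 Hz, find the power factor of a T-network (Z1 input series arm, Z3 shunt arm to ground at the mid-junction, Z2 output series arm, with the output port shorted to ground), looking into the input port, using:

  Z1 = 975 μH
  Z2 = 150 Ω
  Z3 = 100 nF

Step 1 — Angular frequency: ω = 2π·f = 2π·199 = 1250 rad/s.
Step 2 — Component impedances:
  Z1: Z = jωL = j·1250·0.000975 = 0 + j1.219 Ω
  Z2: Z = R = 150 Ω
  Z3: Z = 1/(jωC) = -j/(ω·C) = 0 - j7998 Ω
Step 3 — With the output port shorted to ground, the output series arm Z2 runs from the junction to ground; the shunt arm Z3 also runs from the junction to ground. They appear in parallel: Z3 || Z2 = 149.9 - j2.812 Ω.
Step 4 — Series with input arm Z1: Z_in = Z1 + (Z3 || Z2) = 149.9 - j1.593 Ω = 150∠-0.6° Ω.
Step 5 — Power factor: PF = cos(φ) = Re(Z)/|Z| = 149.95/149.96 = 0.9999.
Step 6 — Type: Im(Z) = -1.593 ⇒ leading (phase φ = -0.6°).

PF = 0.9999 (leading, φ = -0.6°)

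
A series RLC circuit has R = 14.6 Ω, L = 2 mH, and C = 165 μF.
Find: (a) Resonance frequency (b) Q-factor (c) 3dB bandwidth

Step 1 — Resonance: ω₀ = 1/√(LC) = 1/√(0.002·0.000165) = 1741 rad/s.
Step 2 — f₀ = ω₀/(2π) = 277.1 Hz.
Step 3 — Series Q: Q = ω₀L/R = 1741·0.002/14.6 = 0.2385.
Step 4 — Bandwidth: Δω = ω₀/Q = 7300 rad/s; BW = Δω/(2π) = 1162 Hz.

(a) f₀ = 277.1 Hz  (b) Q = 0.2385  (c) BW = 1162 Hz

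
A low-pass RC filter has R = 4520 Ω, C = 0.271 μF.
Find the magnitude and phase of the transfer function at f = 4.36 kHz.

Step 1 — Angular frequency: ω = 2π·4360 = 2.739e+04 rad/s.
Step 2 — Transfer function: H(jω) = 1/(1 + jωRC).
Step 3 — Denominator: 1 + jωRC = 1 + j·2.739e+04·4520·2.71e-07 = 1 + j33.56.
Step 4 — H = 0.0008873 - j0.02977.
Step 5 — Magnitude: |H| = 0.02979 (-30.5 dB); phase: φ = -88.3°.

|H| = 0.02979 (-30.5 dB), φ = -88.3°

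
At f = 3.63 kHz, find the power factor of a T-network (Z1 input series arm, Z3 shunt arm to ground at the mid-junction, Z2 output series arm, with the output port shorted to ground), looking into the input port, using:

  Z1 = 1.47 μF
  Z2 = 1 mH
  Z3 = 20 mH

Step 1 — Angular frequency: ω = 2π·f = 2π·3630 = 2.281e+04 rad/s.
Step 2 — Component impedances:
  Z1: Z = 1/(jωC) = -j/(ω·C) = 0 - j29.83 Ω
  Z2: Z = jωL = j·2.281e+04·0.001 = 0 + j22.81 Ω
  Z3: Z = jωL = j·2.281e+04·0.02 = 0 + j456.2 Ω
Step 3 — With the output port shorted to ground, the output series arm Z2 runs from the junction to ground; the shunt arm Z3 also runs from the junction to ground. They appear in parallel: Z3 || Z2 = 0 + j21.72 Ω.
Step 4 — Series with input arm Z1: Z_in = Z1 + (Z3 || Z2) = 0 - j8.104 Ω = 8.104∠-90.0° Ω.
Step 5 — Power factor: PF = cos(φ) = Re(Z)/|Z| = 0/8.104 = 0.
Step 6 — Type: Im(Z) = -8.104 ⇒ leading (phase φ = -90.0°).

PF = 0 (leading, φ = -90.0°)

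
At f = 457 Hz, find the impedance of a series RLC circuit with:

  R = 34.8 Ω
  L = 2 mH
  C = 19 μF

Step 1 — Angular frequency: ω = 2π·f = 2π·457 = 2871 rad/s.
Step 2 — Component impedances:
  R: Z = R = 34.8 Ω
  L: Z = jωL = j·2871·0.002 = 0 + j5.743 Ω
  C: Z = 1/(jωC) = -j/(ω·C) = 0 - j18.33 Ω
Step 3 — Series combination: Z_total = R + L + C = 34.8 - j12.59 Ω = 37.01∠-19.9° Ω.

Z = 34.8 - j12.59 Ω = 37.01∠-19.9° Ω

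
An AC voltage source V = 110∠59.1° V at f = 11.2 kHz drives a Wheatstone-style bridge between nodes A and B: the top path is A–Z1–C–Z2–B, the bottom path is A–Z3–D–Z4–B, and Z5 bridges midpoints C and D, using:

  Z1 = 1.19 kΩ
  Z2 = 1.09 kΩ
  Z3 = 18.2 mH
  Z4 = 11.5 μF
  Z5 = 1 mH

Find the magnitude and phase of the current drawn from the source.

Step 1 — Angular frequency: ω = 2π·f = 2π·1.12e+04 = 7.037e+04 rad/s.
Step 2 — Component impedances:
  Z1: Z = R = 1190 Ω
  Z2: Z = R = 1090 Ω
  Z3: Z = jωL = j·7.037e+04·0.0182 = 0 + j1281 Ω
  Z4: Z = 1/(jωC) = -j/(ω·C) = 0 - j1.236 Ω
  Z5: Z = jωL = j·7.037e+04·0.001 = 0 + j70.37 Ω
Step 3 — Bridge requires nodal analysis (the Z5 bridge couples midpoints C and D, so the two paths cannot be reduced to a simple series/parallel combination). Setting node B to ground and injecting 1 A at node A, the 3-node admittance system at A, C, D solves to V_A = Z_AB = 602.5 + j598 Ω = 848.9∠44.8° Ω.
Step 4 — Source phasor: V = 110∠59.1° V = 56.49 + j94.39 V.
Step 5 — Ohm's law: I = V / Z_total = (56.49 + j94.39) / (602.5 + j598) = 0.1256 + j0.03204 A.
Step 6 — Convert to polar: |I| = 0.1296 A, ∠I = 14.3°.

I = 0.1296∠14.3° A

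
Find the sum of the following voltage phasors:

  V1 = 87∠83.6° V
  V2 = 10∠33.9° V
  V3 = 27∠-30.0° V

Step 1 — Convert each phasor to rectangular form:
  V1 = 87·(cos(83.6°) + j·sin(83.6°)) = 9.698 + j86.46 V
  V2 = 10·(cos(33.9°) + j·sin(33.9°)) = 8.3 + j5.577 V
  V3 = 27·(cos(-30.0°) + j·sin(-30.0°)) = 23.38 - j13.5 V
Step 2 — Sum components: V_total = 41.38 + j78.54 V.
Step 3 — Convert to polar: |V_total| = 88.77 V, ∠V_total = 62.2°.

V_total = 88.77∠62.2° V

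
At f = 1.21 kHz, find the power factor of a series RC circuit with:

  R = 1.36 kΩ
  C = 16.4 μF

Step 1 — Angular frequency: ω = 2π·f = 2π·1210 = 7603 rad/s.
Step 2 — Component impedances:
  R: Z = R = 1360 Ω
  C: Z = 1/(jωC) = -j/(ω·C) = 0 - j8.02 Ω
Step 3 — Series combination: Z_total = R + C = 1360 - j8.02 Ω = 1360∠-0.3° Ω.
Step 4 — Power factor: PF = cos(φ) = Re(Z)/|Z| = 1360/1360 = 1.
Step 5 — Type: Im(Z) = -8.02 ⇒ leading (phase φ = -0.3°).

PF = 1 (leading, φ = -0.3°)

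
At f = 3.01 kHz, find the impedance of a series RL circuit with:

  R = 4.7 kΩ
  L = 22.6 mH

Step 1 — Angular frequency: ω = 2π·f = 2π·3010 = 1.891e+04 rad/s.
Step 2 — Component impedances:
  R: Z = R = 4700 Ω
  L: Z = jωL = j·1.891e+04·0.0226 = 0 + j427.4 Ω
Step 3 — Series combination: Z_total = R + L = 4700 + j427.4 Ω = 4719∠5.2° Ω.

Z = 4700 + j427.4 Ω = 4719∠5.2° Ω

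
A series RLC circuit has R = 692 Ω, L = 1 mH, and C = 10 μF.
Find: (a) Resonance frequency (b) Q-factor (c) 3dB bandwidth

Step 1 — Resonance: ω₀ = 1/√(LC) = 1/√(0.001·1e-05) = 1e+04 rad/s.
Step 2 — f₀ = ω₀/(2π) = 1592 Hz.
Step 3 — Series Q: Q = ω₀L/R = 1e+04·0.001/692 = 0.01445.
Step 4 — Bandwidth: Δω = ω₀/Q = 6.92e+05 rad/s; BW = Δω/(2π) = 1.101e+05 Hz.

(a) f₀ = 1592 Hz  (b) Q = 0.01445  (c) BW = 1.101e+05 Hz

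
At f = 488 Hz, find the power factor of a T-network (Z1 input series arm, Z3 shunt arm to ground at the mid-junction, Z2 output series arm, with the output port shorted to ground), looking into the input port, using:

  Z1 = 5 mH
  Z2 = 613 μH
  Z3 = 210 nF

Step 1 — Angular frequency: ω = 2π·f = 2π·488 = 3066 rad/s.
Step 2 — Component impedances:
  Z1: Z = jωL = j·3066·0.005 = 0 + j15.33 Ω
  Z2: Z = jωL = j·3066·0.000613 = 0 + j1.88 Ω
  Z3: Z = 1/(jωC) = -j/(ω·C) = 0 - j1553 Ω
Step 3 — With the output port shorted to ground, the output series arm Z2 runs from the junction to ground; the shunt arm Z3 also runs from the junction to ground. They appear in parallel: Z3 || Z2 = 0 + j1.882 Ω.
Step 4 — Series with input arm Z1: Z_in = Z1 + (Z3 || Z2) = 0 + j17.21 Ω = 17.21∠90.0° Ω.
Step 5 — Power factor: PF = cos(φ) = Re(Z)/|Z| = 0/17.21 = 0.
Step 6 — Type: Im(Z) = 17.21 ⇒ lagging (phase φ = 90.0°).

PF = 0 (lagging, φ = 90.0°)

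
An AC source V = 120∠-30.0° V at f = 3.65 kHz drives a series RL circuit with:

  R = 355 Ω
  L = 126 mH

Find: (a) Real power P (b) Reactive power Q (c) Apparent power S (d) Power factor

Step 1 — Angular frequency: ω = 2π·f = 2π·3650 = 2.293e+04 rad/s.
Step 2 — Component impedances:
  R: Z = R = 355 Ω
  L: Z = jωL = j·2.293e+04·0.126 = 0 + j2890 Ω
Step 3 — Series combination: Z_total = R + L = 355 + j2890 Ω = 2911∠83.0° Ω.
Step 4 — Source phasor: V = 120∠-30.0° V = 103.9 - j60 V.
Step 5 — Current: I = V / Z = -0.0161 - j0.03794 A = 0.04122∠-113.0° A.
Step 6 — Complex power: S = V·I* = 0.6031 + j4.909 VA.
Step 7 — Real power: P = Re(S) = 0.6031 W.
Step 8 — Reactive power: Q = Im(S) = 4.909 VAR.
Step 9 — Apparent power: |S| = 4.946 VA.
Step 10 — Power factor: PF = P/|S| = 0.1219 (lagging).

(a) P = 0.6031 W  (b) Q = 4.909 VAR  (c) S = 4.946 VA  (d) PF = 0.1219 (lagging)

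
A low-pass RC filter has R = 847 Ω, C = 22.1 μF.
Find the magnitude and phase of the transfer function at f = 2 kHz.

Step 1 — Angular frequency: ω = 2π·2000 = 1.257e+04 rad/s.
Step 2 — Transfer function: H(jω) = 1/(1 + jωRC).
Step 3 — Denominator: 1 + jωRC = 1 + j·1.257e+04·847·2.21e-05 = 1 + j235.2.
Step 4 — H = 1.807e-05 - j0.004251.
Step 5 — Magnitude: |H| = 0.004251 (-47.4 dB); phase: φ = -89.8°.

|H| = 0.004251 (-47.4 dB), φ = -89.8°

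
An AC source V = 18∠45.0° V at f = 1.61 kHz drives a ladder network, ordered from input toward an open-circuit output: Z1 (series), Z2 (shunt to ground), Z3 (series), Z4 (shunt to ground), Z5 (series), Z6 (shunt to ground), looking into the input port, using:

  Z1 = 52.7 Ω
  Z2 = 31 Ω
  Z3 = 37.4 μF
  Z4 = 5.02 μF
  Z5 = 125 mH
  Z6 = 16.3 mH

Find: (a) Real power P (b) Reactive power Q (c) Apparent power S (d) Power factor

Step 1 — Angular frequency: ω = 2π·f = 2π·1610 = 1.012e+04 rad/s.
Step 2 — Component impedances:
  Z1: Z = R = 52.7 Ω
  Z2: Z = R = 31 Ω
  Z3: Z = 1/(jωC) = -j/(ω·C) = 0 - j2.643 Ω
  Z4: Z = 1/(jωC) = -j/(ω·C) = 0 - j19.69 Ω
  Z5: Z = jωL = j·1.012e+04·0.125 = 0 + j1264 Ω
  Z6: Z = jωL = j·1.012e+04·0.0163 = 0 + j164.9 Ω
Step 3 — Ladder network (open output): work backward from the far end, alternating series and parallel combinations. Z_in = 63.46 - j14.76 Ω = 65.16∠-13.1° Ω.
Step 4 — Source phasor: V = 18∠45.0° V = 12.73 + j12.73 V.
Step 5 — Current: I = V / Z = 0.146 + j0.2345 A = 0.2763∠58.1° A.
Step 6 — Complex power: S = V·I* = 4.843 - j1.126 VA.
Step 7 — Real power: P = Re(S) = 4.843 W.
Step 8 — Reactive power: Q = Im(S) = -1.126 VAR.
Step 9 — Apparent power: |S| = 4.973 VA.
Step 10 — Power factor: PF = P/|S| = 0.974 (leading).

(a) P = 4.843 W  (b) Q = -1.126 VAR  (c) S = 4.973 VA  (d) PF = 0.974 (leading)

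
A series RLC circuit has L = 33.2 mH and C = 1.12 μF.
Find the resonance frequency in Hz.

Step 1 — Resonance condition Im(Z)=0 gives ω₀ = 1/√(LC).
Step 2 — ω₀ = 1/√(0.0332·1.12e-06) = 5186 rad/s.
Step 3 — f₀ = ω₀/(2π) = 825.4 Hz.

f₀ = 825.4 Hz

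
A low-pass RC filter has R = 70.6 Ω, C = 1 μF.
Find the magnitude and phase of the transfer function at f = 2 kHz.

Step 1 — Angular frequency: ω = 2π·2000 = 1.257e+04 rad/s.
Step 2 — Transfer function: H(jω) = 1/(1 + jωRC).
Step 3 — Denominator: 1 + jωRC = 1 + j·1.257e+04·70.6·1e-06 = 1 + j0.8872.
Step 4 — H = 0.5596 - j0.4964.
Step 5 — Magnitude: |H| = 0.748 (-2.5 dB); phase: φ = -41.6°.

|H| = 0.748 (-2.5 dB), φ = -41.6°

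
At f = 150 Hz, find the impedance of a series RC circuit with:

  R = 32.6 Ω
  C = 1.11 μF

Step 1 — Angular frequency: ω = 2π·f = 2π·150 = 942.5 rad/s.
Step 2 — Component impedances:
  R: Z = R = 32.6 Ω
  C: Z = 1/(jωC) = -j/(ω·C) = 0 - j955.9 Ω
Step 3 — Series combination: Z_total = R + C = 32.6 - j955.9 Ω = 956.4∠-88.0° Ω.

Z = 32.6 - j955.9 Ω = 956.4∠-88.0° Ω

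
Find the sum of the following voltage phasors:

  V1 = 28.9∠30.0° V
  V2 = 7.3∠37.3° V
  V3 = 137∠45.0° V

Step 1 — Convert each phasor to rectangular form:
  V1 = 28.9·(cos(30.0°) + j·sin(30.0°)) = 25.03 + j14.45 V
  V2 = 7.3·(cos(37.3°) + j·sin(37.3°)) = 5.807 + j4.424 V
  V3 = 137·(cos(45.0°) + j·sin(45.0°)) = 96.87 + j96.87 V
Step 2 — Sum components: V_total = 127.7 + j115.7 V.
Step 3 — Convert to polar: |V_total| = 172.4 V, ∠V_total = 42.2°.

V_total = 172.4∠42.2° V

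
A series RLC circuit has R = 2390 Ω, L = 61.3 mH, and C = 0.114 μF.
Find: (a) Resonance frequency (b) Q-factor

Step 1 — Resonance condition Im(Z)=0 gives ω₀ = 1/√(LC).
Step 2 — ω₀ = 1/√(0.0613·1.14e-07) = 1.196e+04 rad/s.
Step 3 — f₀ = ω₀/(2π) = 1904 Hz.
Step 4 — Series Q: Q = ω₀L/R = 1.196e+04·0.0613/2390 = 0.3068.

(a) f₀ = 1904 Hz  (b) Q = 0.3068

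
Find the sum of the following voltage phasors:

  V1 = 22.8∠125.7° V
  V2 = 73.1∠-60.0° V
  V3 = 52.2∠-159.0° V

Step 1 — Convert each phasor to rectangular form:
  V1 = 22.8·(cos(125.7°) + j·sin(125.7°)) = -13.3 + j18.52 V
  V2 = 73.1·(cos(-60.0°) + j·sin(-60.0°)) = 36.55 - j63.31 V
  V3 = 52.2·(cos(-159.0°) + j·sin(-159.0°)) = -48.73 - j18.71 V
Step 2 — Sum components: V_total = -25.49 - j63.5 V.
Step 3 — Convert to polar: |V_total| = 68.42 V, ∠V_total = -111.9°.

V_total = 68.42∠-111.9° V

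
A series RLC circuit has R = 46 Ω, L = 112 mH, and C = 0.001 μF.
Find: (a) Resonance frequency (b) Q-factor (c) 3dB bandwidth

Step 1 — Resonance: ω₀ = 1/√(LC) = 1/√(0.112·1e-09) = 9.449e+04 rad/s.
Step 2 — f₀ = ω₀/(2π) = 1.504e+04 Hz.
Step 3 — Series Q: Q = ω₀L/R = 9.449e+04·0.112/46 = 230.1.
Step 4 — Bandwidth: Δω = ω₀/Q = 410.7 rad/s; BW = Δω/(2π) = 65.37 Hz.

(a) f₀ = 1.504e+04 Hz  (b) Q = 230.1  (c) BW = 65.37 Hz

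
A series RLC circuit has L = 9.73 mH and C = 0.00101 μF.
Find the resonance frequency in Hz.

Step 1 — Resonance condition Im(Z)=0 gives ω₀ = 1/√(LC).
Step 2 — ω₀ = 1/√(0.00973·1.01e-09) = 3.19e+05 rad/s.
Step 3 — f₀ = ω₀/(2π) = 5.077e+04 Hz.

f₀ = 5.077e+04 Hz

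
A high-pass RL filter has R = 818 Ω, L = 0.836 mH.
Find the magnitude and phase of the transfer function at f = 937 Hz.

Step 1 — Angular frequency: ω = 2π·937 = 5887 rad/s.
Step 2 — Transfer function: H(jω) = jωL/(R + jωL).
Step 3 — Numerator jωL = j·4.922; denominator R + jωL = 818 + j4.922.
Step 4 — H = 3.62e-05 + j0.006017.
Step 5 — Magnitude: |H| = 0.006017 (-44.4 dB); phase: φ = 89.7°.

|H| = 0.006017 (-44.4 dB), φ = 89.7°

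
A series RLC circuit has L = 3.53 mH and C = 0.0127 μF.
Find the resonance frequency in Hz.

Step 1 — Resonance condition Im(Z)=0 gives ω₀ = 1/√(LC).
Step 2 — ω₀ = 1/√(0.00353·1.27e-08) = 1.494e+05 rad/s.
Step 3 — f₀ = ω₀/(2π) = 2.377e+04 Hz.

f₀ = 2.377e+04 Hz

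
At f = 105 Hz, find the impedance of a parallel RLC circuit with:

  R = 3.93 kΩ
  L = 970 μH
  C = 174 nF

Step 1 — Angular frequency: ω = 2π·f = 2π·105 = 659.7 rad/s.
Step 2 — Component impedances:
  R: Z = R = 3930 Ω
  L: Z = jωL = j·659.7·0.00097 = 0 + j0.6399 Ω
  C: Z = 1/(jωC) = -j/(ω·C) = 0 - j8711 Ω
Step 3 — Parallel combination: 1/Z_total = 1/R + 1/L + 1/C; Z_total = 0.0001042 + j0.64 Ω = 0.64∠90.0° Ω.

Z = 0.0001042 + j0.64 Ω = 0.64∠90.0° Ω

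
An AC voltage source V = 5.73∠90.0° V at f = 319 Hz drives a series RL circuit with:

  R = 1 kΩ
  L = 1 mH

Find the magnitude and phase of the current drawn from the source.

Step 1 — Angular frequency: ω = 2π·f = 2π·319 = 2004 rad/s.
Step 2 — Component impedances:
  R: Z = R = 1000 Ω
  L: Z = jωL = j·2004·0.001 = 0 + j2.004 Ω
Step 3 — Series combination: Z_total = R + L = 1000 + j2.004 Ω = 1000∠0.1° Ω.
Step 4 — Source phasor: V = 5.73∠90.0° V = 0 + j5.73 V.
Step 5 — Ohm's law: I = V / Z_total = (0 + j5.73) / (1000 + j2.004) = 1.148e-05 + j0.00573 A.
Step 6 — Convert to polar: |I| = 0.00573 A, ∠I = 89.9°.

I = 0.00573∠89.9° A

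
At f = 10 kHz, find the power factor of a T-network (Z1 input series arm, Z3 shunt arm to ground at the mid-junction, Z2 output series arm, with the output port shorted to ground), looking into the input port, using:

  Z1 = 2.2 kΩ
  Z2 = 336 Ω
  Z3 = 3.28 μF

Step 1 — Angular frequency: ω = 2π·f = 2π·1e+04 = 6.283e+04 rad/s.
Step 2 — Component impedances:
  Z1: Z = R = 2200 Ω
  Z2: Z = R = 336 Ω
  Z3: Z = 1/(jωC) = -j/(ω·C) = 0 - j4.852 Ω
Step 3 — With the output port shorted to ground, the output series arm Z2 runs from the junction to ground; the shunt arm Z3 also runs from the junction to ground. They appear in parallel: Z3 || Z2 = 0.07006 - j4.851 Ω.
Step 4 — Series with input arm Z1: Z_in = Z1 + (Z3 || Z2) = 2200 - j4.851 Ω = 2200∠-0.1° Ω.
Step 5 — Power factor: PF = cos(φ) = Re(Z)/|Z| = 2200/2200 = 1.
Step 6 — Type: Im(Z) = -4.851 ⇒ leading (phase φ = -0.1°).

PF = 1 (leading, φ = -0.1°)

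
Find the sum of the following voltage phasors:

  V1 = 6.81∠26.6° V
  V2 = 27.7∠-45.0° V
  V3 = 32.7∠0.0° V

Step 1 — Convert each phasor to rectangular form:
  V1 = 6.81·(cos(26.6°) + j·sin(26.6°)) = 6.089 + j3.049 V
  V2 = 27.7·(cos(-45.0°) + j·sin(-45.0°)) = 19.59 - j19.59 V
  V3 = 32.7·(cos(0.0°) + j·sin(0.0°)) = 32.7 V
Step 2 — Sum components: V_total = 58.38 - j16.54 V.
Step 3 — Convert to polar: |V_total| = 60.67 V, ∠V_total = -15.8°.

V_total = 60.67∠-15.8° V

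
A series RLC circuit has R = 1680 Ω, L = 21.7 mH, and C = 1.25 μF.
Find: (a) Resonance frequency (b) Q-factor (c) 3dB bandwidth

Step 1 — Resonance: ω₀ = 1/√(LC) = 1/√(0.0217·1.25e-06) = 6072 rad/s.
Step 2 — f₀ = ω₀/(2π) = 966.4 Hz.
Step 3 — Series Q: Q = ω₀L/R = 6072·0.0217/1680 = 0.07843.
Step 4 — Bandwidth: Δω = ω₀/Q = 7.742e+04 rad/s; BW = Δω/(2π) = 1.232e+04 Hz.

(a) f₀ = 966.4 Hz  (b) Q = 0.07843  (c) BW = 1.232e+04 Hz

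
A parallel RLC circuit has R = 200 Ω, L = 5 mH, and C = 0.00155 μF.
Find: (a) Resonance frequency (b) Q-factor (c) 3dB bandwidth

Step 1 — Resonance: ω₀ = 1/√(LC) = 1/√(0.005·1.55e-09) = 3.592e+05 rad/s.
Step 2 — f₀ = ω₀/(2π) = 5.717e+04 Hz.
Step 3 — Parallel Q: Q = R/(ω₀L) = 200/(3.592e+05·0.005) = 0.1114.
Step 4 — Bandwidth: Δω = ω₀/Q = 3.226e+06 rad/s; BW = Δω/(2π) = 5.134e+05 Hz.

(a) f₀ = 5.717e+04 Hz  (b) Q = 0.1114  (c) BW = 5.134e+05 Hz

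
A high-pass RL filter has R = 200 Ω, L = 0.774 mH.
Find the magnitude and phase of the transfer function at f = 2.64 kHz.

Step 1 — Angular frequency: ω = 2π·2640 = 1.659e+04 rad/s.
Step 2 — Transfer function: H(jω) = jωL/(R + jωL).
Step 3 — Numerator jωL = j·12.84; denominator R + jωL = 200 + j12.84.
Step 4 — H = 0.004104 + j0.06393.
Step 5 — Magnitude: |H| = 0.06406 (-23.9 dB); phase: φ = 86.3°.

|H| = 0.06406 (-23.9 dB), φ = 86.3°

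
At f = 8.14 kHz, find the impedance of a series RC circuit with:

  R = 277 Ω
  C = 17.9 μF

Step 1 — Angular frequency: ω = 2π·f = 2π·8140 = 5.115e+04 rad/s.
Step 2 — Component impedances:
  R: Z = R = 277 Ω
  C: Z = 1/(jωC) = -j/(ω·C) = 0 - j1.092 Ω
Step 3 — Series combination: Z_total = R + C = 277 - j1.092 Ω = 277∠-0.2° Ω.

Z = 277 - j1.092 Ω = 277∠-0.2° Ω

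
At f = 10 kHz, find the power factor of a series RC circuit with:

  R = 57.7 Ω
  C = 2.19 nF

Step 1 — Angular frequency: ω = 2π·f = 2π·1e+04 = 6.283e+04 rad/s.
Step 2 — Component impedances:
  R: Z = R = 57.7 Ω
  C: Z = 1/(jωC) = -j/(ω·C) = 0 - j7267 Ω
Step 3 — Series combination: Z_total = R + C = 57.7 - j7267 Ω = 7268∠-89.5° Ω.
Step 4 — Power factor: PF = cos(φ) = Re(Z)/|Z| = 57.7/7268 = 0.007939.
Step 5 — Type: Im(Z) = -7267 ⇒ leading (phase φ = -89.5°).

PF = 0.007939 (leading, φ = -89.5°)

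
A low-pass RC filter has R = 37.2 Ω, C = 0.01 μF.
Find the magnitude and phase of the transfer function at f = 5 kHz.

Step 1 — Angular frequency: ω = 2π·5000 = 3.142e+04 rad/s.
Step 2 — Transfer function: H(jω) = 1/(1 + jωRC).
Step 3 — Denominator: 1 + jωRC = 1 + j·3.142e+04·37.2·1e-08 = 1 + j0.01169.
Step 4 — H = 0.9999 - j0.01169.
Step 5 — Magnitude: |H| = 0.9999 (-0.0 dB); phase: φ = -0.7°.

|H| = 0.9999 (-0.0 dB), φ = -0.7°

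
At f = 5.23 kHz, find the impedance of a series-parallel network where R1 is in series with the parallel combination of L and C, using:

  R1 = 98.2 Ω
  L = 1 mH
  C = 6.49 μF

Step 1 — Angular frequency: ω = 2π·f = 2π·5230 = 3.286e+04 rad/s.
Step 2 — Component impedances:
  R1: Z = R = 98.2 Ω
  L: Z = jωL = j·3.286e+04·0.001 = 0 + j32.86 Ω
  C: Z = 1/(jωC) = -j/(ω·C) = 0 - j4.689 Ω
Step 3 — Parallel branch: L || C = 1/(1/L + 1/C) = 0 - j5.469 Ω.
Step 4 — Series with R1: Z_total = R1 + (L || C) = 98.2 - j5.469 Ω = 98.35∠-3.2° Ω.

Z = 98.2 - j5.469 Ω = 98.35∠-3.2° Ω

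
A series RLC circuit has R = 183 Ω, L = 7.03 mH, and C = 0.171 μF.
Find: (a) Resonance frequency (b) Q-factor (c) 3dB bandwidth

Step 1 — Resonance condition Im(Z)=0 gives ω₀ = 1/√(LC).
Step 2 — ω₀ = 1/√(0.00703·1.71e-07) = 2.884e+04 rad/s.
Step 3 — f₀ = ω₀/(2π) = 4590 Hz.
Step 4 — Series Q: Q = ω₀L/R = 2.884e+04·0.00703/183 = 1.108.
Step 5 — 3dB bandwidth: Δω = ω₀/Q = 2.603e+04 rad/s; BW = Δω/(2π) = 4143 Hz.

(a) f₀ = 4590 Hz  (b) Q = 1.108  (c) BW = 4143 Hz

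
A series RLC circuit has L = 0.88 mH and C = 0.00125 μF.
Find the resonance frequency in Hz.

Step 1 — Resonance condition Im(Z)=0 gives ω₀ = 1/√(LC).
Step 2 — ω₀ = 1/√(0.00088·1.25e-09) = 9.535e+05 rad/s.
Step 3 — f₀ = ω₀/(2π) = 1.517e+05 Hz.

f₀ = 1.517e+05 Hz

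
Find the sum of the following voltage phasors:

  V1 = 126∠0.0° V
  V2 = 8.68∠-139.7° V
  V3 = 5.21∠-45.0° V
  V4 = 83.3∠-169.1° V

Step 1 — Convert each phasor to rectangular form:
  V1 = 126·(cos(0.0°) + j·sin(0.0°)) = 126 V
  V2 = 8.68·(cos(-139.7°) + j·sin(-139.7°)) = -6.62 - j5.614 V
  V3 = 5.21·(cos(-45.0°) + j·sin(-45.0°)) = 3.684 - j3.684 V
  V4 = 83.3·(cos(-169.1°) + j·sin(-169.1°)) = -81.8 - j15.75 V
Step 2 — Sum components: V_total = 41.27 - j25.05 V.
Step 3 — Convert to polar: |V_total| = 48.27 V, ∠V_total = -31.3°.

V_total = 48.27∠-31.3° V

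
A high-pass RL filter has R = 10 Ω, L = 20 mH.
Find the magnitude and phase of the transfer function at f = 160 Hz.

Step 1 — Angular frequency: ω = 2π·160 = 1005 rad/s.
Step 2 — Transfer function: H(jω) = jωL/(R + jωL).
Step 3 — Numerator jωL = j·20.11; denominator R + jωL = 10 + j20.11.
Step 4 — H = 0.8017 + j0.3987.
Step 5 — Magnitude: |H| = 0.8954 (-1.0 dB); phase: φ = 26.4°.

|H| = 0.8954 (-1.0 dB), φ = 26.4°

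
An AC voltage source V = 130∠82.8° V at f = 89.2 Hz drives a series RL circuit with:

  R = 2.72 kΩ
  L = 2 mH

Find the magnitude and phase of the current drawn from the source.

Step 1 — Angular frequency: ω = 2π·f = 2π·89.2 = 560.5 rad/s.
Step 2 — Component impedances:
  R: Z = R = 2720 Ω
  L: Z = jωL = j·560.5·0.002 = 0 + j1.121 Ω
Step 3 — Series combination: Z_total = R + L = 2720 + j1.121 Ω = 2720∠0.0° Ω.
Step 4 — Source phasor: V = 130∠82.8° V = 16.29 + j129 V.
Step 5 — Ohm's law: I = V / Z_total = (16.29 + j129) / (2720 + j1.121) = 0.00601 + j0.04741 A.
Step 6 — Convert to polar: |I| = 0.04779 A, ∠I = 82.8°.

I = 0.04779∠82.8° A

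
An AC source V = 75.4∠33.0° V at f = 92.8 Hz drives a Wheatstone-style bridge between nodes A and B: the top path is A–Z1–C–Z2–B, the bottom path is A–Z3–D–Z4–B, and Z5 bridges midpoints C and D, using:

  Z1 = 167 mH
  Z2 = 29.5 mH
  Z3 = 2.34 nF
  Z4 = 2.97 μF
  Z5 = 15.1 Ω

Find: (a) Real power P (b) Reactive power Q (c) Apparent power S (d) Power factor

Step 1 — Angular frequency: ω = 2π·f = 2π·92.8 = 583.1 rad/s.
Step 2 — Component impedances:
  Z1: Z = jωL = j·583.1·0.167 = 0 + j97.37 Ω
  Z2: Z = jωL = j·583.1·0.0295 = 0 + j17.2 Ω
  Z3: Z = 1/(jωC) = -j/(ω·C) = 0 - j7.329e+05 Ω
  Z4: Z = 1/(jωC) = -j/(ω·C) = 0 - j577.5 Ω
  Z5: Z = R = 15.1 Ω
Step 3 — Bridge requires nodal analysis (the Z5 bridge couples midpoints C and D, so the two paths cannot be reduced to a simple series/parallel combination). Setting node B to ground and injecting 1 A at node A, the 3-node admittance system at A, C, D solves to V_A = Z_AB = 0.0141 + j115.1 Ω = 115.1∠90.0° Ω.
Step 4 — Source phasor: V = 75.4∠33.0° V = 63.24 + j41.07 V.
Step 5 — Current: I = V / Z = 0.3568 - j0.5493 A = 0.655∠-57.0° A.
Step 6 — Complex power: S = V·I* = 0.006049 + j49.39 VA.
Step 7 — Real power: P = Re(S) = 0.006049 W.
Step 8 — Reactive power: Q = Im(S) = 49.39 VAR.
Step 9 — Apparent power: |S| = 49.39 VA.
Step 10 — Power factor: PF = P/|S| = 0.0001225 (lagging).

(a) P = 0.006049 W  (b) Q = 49.39 VAR  (c) S = 49.39 VA  (d) PF = 0.0001225 (lagging)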